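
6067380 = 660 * 9193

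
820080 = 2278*360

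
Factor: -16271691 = -1*3^1*5423897^1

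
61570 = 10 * 6157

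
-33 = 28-61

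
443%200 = 43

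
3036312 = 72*42171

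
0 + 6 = 6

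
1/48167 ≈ 0.0000208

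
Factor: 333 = 3^2 * 37^1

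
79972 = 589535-509563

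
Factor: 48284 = 2^2*12071^1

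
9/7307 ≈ 0.00123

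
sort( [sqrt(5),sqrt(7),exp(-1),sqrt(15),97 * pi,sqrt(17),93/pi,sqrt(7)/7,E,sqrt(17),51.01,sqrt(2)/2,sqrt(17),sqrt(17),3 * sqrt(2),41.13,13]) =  [exp(-1),sqrt(7)/7,sqrt(2)/2,sqrt(5),sqrt(7),E,sqrt(15),sqrt(17),sqrt(17),sqrt(17),sqrt(17),3 * sqrt(2),13,93/pi,41.13,51.01,97 * pi]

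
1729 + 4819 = 6548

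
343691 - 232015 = 111676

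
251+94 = 345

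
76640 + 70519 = 147159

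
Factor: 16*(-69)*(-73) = 2^4*3^1*23^1*73^1 = 80592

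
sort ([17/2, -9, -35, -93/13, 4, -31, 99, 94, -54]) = [-54, -35, -31, -9, -93/13, 4, 17/2, 94, 99]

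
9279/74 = 125 + 29/74 ≈ 125.39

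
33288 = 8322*4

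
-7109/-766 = 9 + 215/766 ≈ 9.28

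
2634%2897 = 2634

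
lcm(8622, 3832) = 34488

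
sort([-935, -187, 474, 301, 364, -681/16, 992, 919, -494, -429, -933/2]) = [-935, -494, -933/2, -429, -187, -681/16, 301, 364, 474, 919, 992]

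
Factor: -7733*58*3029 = -1*2^1*11^1*13^1*19^1*29^1*37^1*233^1 = -1358548906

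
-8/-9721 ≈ 0.000823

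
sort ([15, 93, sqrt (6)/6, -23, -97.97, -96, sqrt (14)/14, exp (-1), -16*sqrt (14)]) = [-97.97, -96, -16*sqrt (14), -23, sqrt (14)/14, exp (-1), sqrt (6)/6, 15, 93]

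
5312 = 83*64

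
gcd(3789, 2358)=9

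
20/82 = 10/41 ≈ 0.244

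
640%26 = 16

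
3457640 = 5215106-1757466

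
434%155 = 124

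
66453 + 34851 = 101304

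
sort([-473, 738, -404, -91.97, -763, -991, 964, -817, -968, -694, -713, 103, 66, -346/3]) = [-991, -968, -817, -763, -713, -694, -473, -404, -346/3, -91.97, 66, 103, 738, 964]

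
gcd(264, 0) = 264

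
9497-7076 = 2421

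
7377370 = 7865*938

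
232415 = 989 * 235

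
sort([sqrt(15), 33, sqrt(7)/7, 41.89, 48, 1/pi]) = [1/pi, sqrt(7)/7, sqrt(15), 33, 41.89, 48]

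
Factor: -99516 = -1*2^2*3^1*8293^1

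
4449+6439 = 10888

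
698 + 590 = 1288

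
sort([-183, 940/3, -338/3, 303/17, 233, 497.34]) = [-183, -338/3, 303/17, 233, 940/3, 497.34]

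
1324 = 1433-109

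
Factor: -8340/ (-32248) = 2^ (-1) * 3^1 * 5^1 * 29^ (-1) = 15/58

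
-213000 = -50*4260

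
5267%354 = 311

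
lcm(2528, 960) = 75840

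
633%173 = 114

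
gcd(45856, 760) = 8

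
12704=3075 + 9629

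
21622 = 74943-53321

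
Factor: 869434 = 2^1*434717^1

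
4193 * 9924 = 41611332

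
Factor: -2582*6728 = -1*2^4*29^2*1291^1 = -17371696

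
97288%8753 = 1005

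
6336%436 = 232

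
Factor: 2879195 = 5^1*11^2*4759^1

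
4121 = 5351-1230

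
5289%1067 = 1021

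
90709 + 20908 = 111617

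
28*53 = 1484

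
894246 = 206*4341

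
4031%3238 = 793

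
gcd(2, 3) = 1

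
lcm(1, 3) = 3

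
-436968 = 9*(-48552)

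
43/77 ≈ 0.558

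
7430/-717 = -10-260/717 ≈ -10.36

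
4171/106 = 39 + 37/106≈39.35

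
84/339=28/113 ≈ 0.248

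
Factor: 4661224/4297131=2^3 * 3^(-4) * 401^1 * 1453^1 * 53051^(-1) 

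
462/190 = 231/95 ≈ 2.43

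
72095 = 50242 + 21853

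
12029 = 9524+2505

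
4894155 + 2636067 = 7530222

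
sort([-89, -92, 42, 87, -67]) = [-92, -89, -67, 42, 87]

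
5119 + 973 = 6092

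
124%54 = 16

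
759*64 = 48576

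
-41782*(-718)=29999476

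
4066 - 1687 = 2379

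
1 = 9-8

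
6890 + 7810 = 14700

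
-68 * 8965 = -609620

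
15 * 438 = 6570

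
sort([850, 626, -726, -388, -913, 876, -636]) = [-913, -726, -636, -388, 626, 850, 876]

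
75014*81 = 6076134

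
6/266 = 3/133 ≈ 0.0226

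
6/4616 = 3/2308 ≈ 0.00130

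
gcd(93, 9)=3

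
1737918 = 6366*273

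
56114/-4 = -14028 - 1/2 = -14028.50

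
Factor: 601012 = 2^2*97^1*1549^1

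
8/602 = 4/301 ≈ 0.0133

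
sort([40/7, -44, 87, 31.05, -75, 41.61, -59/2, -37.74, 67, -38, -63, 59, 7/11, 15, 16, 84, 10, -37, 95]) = [-75, -63, -44, -38, -37.74, -37, -59/2, 7/11, 40/7, 10, 15, 16, 31.05, 41.61, 59, 67, 84, 87, 95]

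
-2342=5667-8009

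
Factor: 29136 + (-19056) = 2^5 * 3^2 * 5^1 * 7^1 = 10080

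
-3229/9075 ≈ -0.356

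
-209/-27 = 7 + 20/27 ≈ 7.74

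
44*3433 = 151052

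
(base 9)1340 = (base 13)5c7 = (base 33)ui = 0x3f0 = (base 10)1008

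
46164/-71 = -650 - 14/71≈-650.20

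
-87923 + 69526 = -18397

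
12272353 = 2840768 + 9431585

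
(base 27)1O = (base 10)51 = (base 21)29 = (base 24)23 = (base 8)63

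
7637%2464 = 245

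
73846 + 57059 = 130905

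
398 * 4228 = 1682744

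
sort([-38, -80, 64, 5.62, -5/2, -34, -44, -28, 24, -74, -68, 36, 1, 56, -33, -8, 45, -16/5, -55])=[-80, -74, -68, -55, -44, -38, -34, -33, -28, -8, -16/5, -5/2, 1, 5.62, 24, 36, 45, 56, 64]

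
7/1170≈0.00598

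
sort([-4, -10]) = [-10, -4]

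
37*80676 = 2985012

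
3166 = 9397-6231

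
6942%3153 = 636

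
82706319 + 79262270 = 161968589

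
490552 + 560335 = 1050887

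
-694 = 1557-2251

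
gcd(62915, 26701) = 1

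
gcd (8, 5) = 1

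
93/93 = 1 = 1.00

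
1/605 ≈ 0.00165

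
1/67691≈0.0000148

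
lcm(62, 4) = 124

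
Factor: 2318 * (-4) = -1 * 2^3 * 19^1 * 61^1 = -9272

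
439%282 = 157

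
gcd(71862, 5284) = 2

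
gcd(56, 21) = 7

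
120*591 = 70920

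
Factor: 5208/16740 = 2^1*3^(-2)*5^(-1)*7^1 = 14/45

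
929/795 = 1 + 134/795 ≈ 1.17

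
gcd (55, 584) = 1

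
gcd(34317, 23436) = 837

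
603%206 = 191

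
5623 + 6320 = 11943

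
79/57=1 + 22/57 ≈ 1.39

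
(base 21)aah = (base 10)4637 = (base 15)1592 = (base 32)4gt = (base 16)121d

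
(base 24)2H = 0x41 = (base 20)35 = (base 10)65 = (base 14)49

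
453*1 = 453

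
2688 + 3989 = 6677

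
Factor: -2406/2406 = -1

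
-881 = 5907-6788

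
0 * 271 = 0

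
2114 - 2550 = -436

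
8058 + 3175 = 11233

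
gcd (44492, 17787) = 49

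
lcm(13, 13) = 13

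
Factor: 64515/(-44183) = -1*3^1*5^1*11^1*113^(-1) = -165/113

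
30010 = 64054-34044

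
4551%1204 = 939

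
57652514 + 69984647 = 127637161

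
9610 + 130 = 9740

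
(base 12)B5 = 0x89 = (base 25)5C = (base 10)137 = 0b10001001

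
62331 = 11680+50651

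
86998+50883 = 137881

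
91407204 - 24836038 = 66571166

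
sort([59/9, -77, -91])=[-91, -77, 59/9]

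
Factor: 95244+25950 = 2^1*3^2*6733^1 = 121194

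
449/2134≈0.210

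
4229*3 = 12687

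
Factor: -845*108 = -1*2^2*3^3*5^1*13^2 = -91260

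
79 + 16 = 95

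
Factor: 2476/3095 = 2^2*5^(-1) = 4/5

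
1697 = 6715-5018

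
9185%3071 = 3043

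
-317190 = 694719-1011909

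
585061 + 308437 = 893498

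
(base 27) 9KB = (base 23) DA5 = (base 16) 1BC8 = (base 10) 7112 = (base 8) 15710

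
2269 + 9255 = 11524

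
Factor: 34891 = 23^1*37^1*41^1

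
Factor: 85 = 5^1*17^1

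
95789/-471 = -203 - 176/471 ≈ -203.37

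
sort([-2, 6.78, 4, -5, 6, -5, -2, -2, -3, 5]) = [-5, -5, -3, -2, -2, -2, 4, 5, 6, 6.78]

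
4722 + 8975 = 13697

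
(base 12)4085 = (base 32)6r5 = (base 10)7013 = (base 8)15545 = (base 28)8qd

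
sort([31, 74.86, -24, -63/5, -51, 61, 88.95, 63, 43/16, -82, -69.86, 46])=[-82, -69.86, -51, -24, -63/5, 43/16, 31, 46, 61, 63, 74.86, 88.95]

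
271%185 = 86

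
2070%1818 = 252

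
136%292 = 136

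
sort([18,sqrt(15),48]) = [sqrt(15),18,48]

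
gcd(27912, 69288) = 24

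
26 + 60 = 86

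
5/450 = 1/90 ≈ 0.0111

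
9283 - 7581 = 1702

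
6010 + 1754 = 7764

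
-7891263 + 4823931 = -3067332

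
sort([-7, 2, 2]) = [-7, 2, 2]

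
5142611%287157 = 260942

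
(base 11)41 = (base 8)55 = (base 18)29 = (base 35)1a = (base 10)45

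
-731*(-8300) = 6067300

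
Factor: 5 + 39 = 2^2*11^1 = 44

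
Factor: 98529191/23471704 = 2^(-3) * 31^1 * 41^1 * 77521^1 * 2933963^(-1)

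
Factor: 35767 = 47^1*761^1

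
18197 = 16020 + 2177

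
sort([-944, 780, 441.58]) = [-944, 441.58, 780]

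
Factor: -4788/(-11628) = 7^1 * 17^(-1) = 7/17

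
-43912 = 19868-63780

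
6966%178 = 24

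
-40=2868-2908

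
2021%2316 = 2021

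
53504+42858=96362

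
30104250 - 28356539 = 1747711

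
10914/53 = 205 + 49/53 ≈ 205.92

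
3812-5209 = -1397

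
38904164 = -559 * (-69596)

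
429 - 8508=-8079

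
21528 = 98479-76951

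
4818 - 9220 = -4402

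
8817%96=81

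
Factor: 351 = 3^3 * 13^1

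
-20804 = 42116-62920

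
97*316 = 30652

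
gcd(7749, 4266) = 27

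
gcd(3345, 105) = 15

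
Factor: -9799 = -1 * 41^1 * 239^1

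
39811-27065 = 12746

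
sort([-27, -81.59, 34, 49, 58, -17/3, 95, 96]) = [-81.59, -27, -17/3, 34, 49, 58, 95, 96]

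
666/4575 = 222/1525 ≈ 0.146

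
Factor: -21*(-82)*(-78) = -1*2^2*3^2*7^1*13^1*41^1 = -134316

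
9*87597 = 788373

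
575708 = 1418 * 406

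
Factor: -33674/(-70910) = 5^(-1) * 7^(-1) * 113^1 * 149^1 * 1013^(-1) = 16837/35455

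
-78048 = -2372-75676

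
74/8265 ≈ 0.00895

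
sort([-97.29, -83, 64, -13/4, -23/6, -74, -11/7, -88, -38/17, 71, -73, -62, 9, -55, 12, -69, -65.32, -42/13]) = [-97.29, -88, -83, -74, -73, -69, -65.32, -62, -55, -23/6, -13/4, -42/13, -38/17, -11/7, 9, 12, 64, 71]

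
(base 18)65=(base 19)5i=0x71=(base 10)113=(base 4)1301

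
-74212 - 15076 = -89288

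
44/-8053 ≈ -0.00546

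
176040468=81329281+94711187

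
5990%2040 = 1910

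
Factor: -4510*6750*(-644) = 2^4*3^3*5^4*7^1*11^1*23^1*41^1 = 19604970000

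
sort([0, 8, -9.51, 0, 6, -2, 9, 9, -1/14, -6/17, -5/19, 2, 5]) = [-9.51, -2, -6/17, -5/19, -1/14, 0, 0, 2, 5, 6, 8, 9, 9]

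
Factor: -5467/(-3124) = 2^(-2)*7^1 = 7/4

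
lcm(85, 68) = 340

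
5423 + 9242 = 14665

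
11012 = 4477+6535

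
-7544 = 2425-9969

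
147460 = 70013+77447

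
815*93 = 75795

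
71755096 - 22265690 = 49489406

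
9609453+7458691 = 17068144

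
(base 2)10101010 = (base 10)170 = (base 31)5f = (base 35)4u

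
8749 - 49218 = -40469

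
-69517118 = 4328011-73845129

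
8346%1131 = 429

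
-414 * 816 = -337824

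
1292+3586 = 4878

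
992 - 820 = 172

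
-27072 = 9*(-3008)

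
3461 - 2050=1411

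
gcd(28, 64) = 4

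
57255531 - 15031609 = 42223922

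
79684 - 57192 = 22492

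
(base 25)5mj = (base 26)5c2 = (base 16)e6e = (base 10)3694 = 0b111001101110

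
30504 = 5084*6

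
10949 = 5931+5018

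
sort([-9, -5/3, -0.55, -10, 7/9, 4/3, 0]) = [-10, -9, -5/3, -0.55, 0, 7/9, 4/3]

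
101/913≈0.111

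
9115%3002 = 109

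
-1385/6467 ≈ -0.214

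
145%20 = 5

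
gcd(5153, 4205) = 1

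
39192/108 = 3266/9 ≈ 362.89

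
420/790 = 42/79 ≈ 0.532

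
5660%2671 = 318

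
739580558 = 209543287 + 530037271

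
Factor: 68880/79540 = 2^2*3^1*7^1*97^(-1) = 84/97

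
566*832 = 470912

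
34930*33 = 1152690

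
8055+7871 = 15926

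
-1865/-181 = 10+55/181 ≈ 10.30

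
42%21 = 0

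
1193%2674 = 1193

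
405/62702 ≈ 0.00646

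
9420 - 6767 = 2653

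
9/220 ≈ 0.0409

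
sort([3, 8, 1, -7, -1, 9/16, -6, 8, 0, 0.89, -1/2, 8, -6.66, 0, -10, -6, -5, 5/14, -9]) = [-10, -9, -7, -6.66, -6, -6, -5, -1, -1/2, 0, 0, 5/14, 9/16, 0.89, 1, 3, 8, 8, 8]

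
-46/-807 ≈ 0.0570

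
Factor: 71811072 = 2^14*3^2*487^1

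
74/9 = 8+2/9 ≈ 8.22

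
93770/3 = 31256 + 2/3 ≈ 31256.67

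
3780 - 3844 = -64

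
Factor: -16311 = -1*3^1*5437^1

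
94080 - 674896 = -580816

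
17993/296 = 60+233/296 ≈ 60.79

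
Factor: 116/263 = 2^2*29^1*263^(-1)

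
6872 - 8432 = -1560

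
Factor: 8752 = 2^4*547^1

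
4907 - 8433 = -3526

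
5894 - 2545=3349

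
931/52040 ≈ 0.0179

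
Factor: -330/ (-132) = 2^ (-1)*5^1 = 5/2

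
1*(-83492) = -83492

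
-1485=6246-7731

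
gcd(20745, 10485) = 45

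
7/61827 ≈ 0.000113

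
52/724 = 13/181 ≈ 0.0718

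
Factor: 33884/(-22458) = -1 * 2^1 * 3^(-1) * 19^(-1) * 43^1 = -86/57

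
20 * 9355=187100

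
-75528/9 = -8392 = -8392.00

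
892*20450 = 18241400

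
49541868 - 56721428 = -7179560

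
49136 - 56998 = -7862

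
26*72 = 1872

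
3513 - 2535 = 978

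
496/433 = 1 + 63/433 ≈ 1.15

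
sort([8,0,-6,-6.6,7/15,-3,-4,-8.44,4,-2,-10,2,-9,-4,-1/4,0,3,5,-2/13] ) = [-10,-9,-8.44,-6.6,-6,-4,-4,-3,-2,-1/4,-2/13,0,0,7/15,2,3,4,5,8] 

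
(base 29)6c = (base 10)186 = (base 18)a6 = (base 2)10111010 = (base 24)7i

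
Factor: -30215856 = -1 * 2^4 * 3^1 * 11^1 * 89^1 * 643^1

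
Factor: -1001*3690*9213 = -1*2^1*3^3*5^1*7^1*11^1*13^1*37^1*41^1*83^1 = -34029965970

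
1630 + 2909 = 4539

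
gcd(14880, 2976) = 2976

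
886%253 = 127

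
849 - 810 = 39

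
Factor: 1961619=3^1*11^1*59443^1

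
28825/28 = 1029 + 13/28 ≈ 1029.46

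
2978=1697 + 1281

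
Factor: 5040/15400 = 2^1*3^2*5^(-1)*11^(-1) = 18/55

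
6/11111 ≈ 0.000540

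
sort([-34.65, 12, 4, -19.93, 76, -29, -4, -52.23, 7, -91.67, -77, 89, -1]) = [-91.67, -77, -52.23, -34.65, -29, -19.93, -4, -1, 4, 7, 12, 76, 89]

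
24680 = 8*3085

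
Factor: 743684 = 2^2 * 89^1 * 2089^1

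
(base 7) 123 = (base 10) 66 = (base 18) 3c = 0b1000010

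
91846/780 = 45923/390 ≈ 117.75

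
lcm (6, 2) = 6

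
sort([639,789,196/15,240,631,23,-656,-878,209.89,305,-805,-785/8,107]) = [-878,-805,-656,-785/8,196/15,23,107,209.89,240,305,631,639,789]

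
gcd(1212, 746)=2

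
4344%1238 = 630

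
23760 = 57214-33454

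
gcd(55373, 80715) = 1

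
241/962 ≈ 0.251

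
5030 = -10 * (-503)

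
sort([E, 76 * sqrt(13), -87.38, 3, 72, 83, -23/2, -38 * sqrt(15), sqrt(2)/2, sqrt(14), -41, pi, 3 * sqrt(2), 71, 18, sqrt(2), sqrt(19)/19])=[-38 * sqrt(15), -87.38, -41, -23/2, sqrt(19)/19, sqrt(2)/2, sqrt(2), E, 3, pi, sqrt(14), 3 * sqrt(2), 18, 71, 72, 83, 76 * sqrt(13)]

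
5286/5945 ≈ 0.889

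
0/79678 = 0 = 0.00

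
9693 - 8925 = 768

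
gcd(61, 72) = 1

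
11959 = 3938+8021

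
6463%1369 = 987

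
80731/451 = 179+2/451 ≈ 179.00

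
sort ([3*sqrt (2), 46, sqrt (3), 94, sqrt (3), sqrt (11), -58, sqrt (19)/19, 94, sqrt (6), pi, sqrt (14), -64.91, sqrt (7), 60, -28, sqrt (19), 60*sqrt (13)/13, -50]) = [-64.91, -58, -50, -28, sqrt (19)/19, sqrt (3), sqrt (3), sqrt (6), sqrt (7), pi, sqrt (11), sqrt (14), 3*sqrt (2), sqrt (19), 60*sqrt (13)/13, 46, 60, 94, 94]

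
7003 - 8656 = -1653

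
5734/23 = 249 + 7/23 ≈ 249.30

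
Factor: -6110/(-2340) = 2^(-1) * 3^(-2) * 47^1 = 47/18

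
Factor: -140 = -1*2^2*5^1*7^1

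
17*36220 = 615740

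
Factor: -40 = -1*2^3*5^1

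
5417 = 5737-320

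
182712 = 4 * 45678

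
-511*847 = -432817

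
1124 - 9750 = -8626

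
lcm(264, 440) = 1320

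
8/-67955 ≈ -0.000118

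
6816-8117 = -1301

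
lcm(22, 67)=1474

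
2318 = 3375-1057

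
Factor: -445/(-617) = 5^1 * 89^1 * 617^(-1)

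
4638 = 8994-4356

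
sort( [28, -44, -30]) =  [-44, -30, 28]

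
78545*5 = 392725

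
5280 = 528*10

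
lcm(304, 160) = 3040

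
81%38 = 5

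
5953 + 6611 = 12564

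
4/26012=1/6503 ≈ 0.000154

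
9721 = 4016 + 5705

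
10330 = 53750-43420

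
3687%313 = 244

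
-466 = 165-631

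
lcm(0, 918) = 0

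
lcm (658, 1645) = 3290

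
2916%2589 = 327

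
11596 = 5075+6521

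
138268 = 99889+38379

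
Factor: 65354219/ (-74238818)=-1*2^ (-1)*7^1*179^ (-1)*207371^ (-1)*9336317^1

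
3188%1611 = 1577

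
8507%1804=1291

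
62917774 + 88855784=151773558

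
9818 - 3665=6153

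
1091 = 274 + 817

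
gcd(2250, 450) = 450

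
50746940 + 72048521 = 122795461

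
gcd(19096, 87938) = 2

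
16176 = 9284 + 6892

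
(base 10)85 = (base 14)61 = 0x55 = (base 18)4d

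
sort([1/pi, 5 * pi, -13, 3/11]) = [-13, 3/11, 1/pi, 5 * pi]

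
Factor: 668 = 2^2*167^1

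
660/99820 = 33/4991 ≈ 0.00661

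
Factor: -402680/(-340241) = 2^3*5^1*11^(-1)*10067^1*30931^(-1)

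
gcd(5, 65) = 5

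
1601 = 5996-4395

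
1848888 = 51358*36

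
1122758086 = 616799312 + 505958774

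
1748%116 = 8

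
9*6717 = 60453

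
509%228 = 53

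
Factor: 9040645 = 5^1*67^1*26987^1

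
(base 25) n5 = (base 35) gk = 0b1001000100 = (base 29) k0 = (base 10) 580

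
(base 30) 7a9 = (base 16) 19d1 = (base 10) 6609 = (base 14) 25a1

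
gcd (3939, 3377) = 1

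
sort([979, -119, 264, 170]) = [-119, 170, 264, 979]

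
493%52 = 25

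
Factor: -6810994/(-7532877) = 2^1 * 3^(-1) * 11^(-1) * 67^(-1) * 1451^1 * 2347^1 * 3407^(-1)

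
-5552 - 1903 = -7455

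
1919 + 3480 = 5399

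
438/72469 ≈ 0.00604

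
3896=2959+937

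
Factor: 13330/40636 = 2^(-1) * 5^1 * 31^1 * 43^1 * 10159^(-1) = 6665/20318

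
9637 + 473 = 10110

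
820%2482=820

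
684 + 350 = 1034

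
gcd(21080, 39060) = 620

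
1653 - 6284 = -4631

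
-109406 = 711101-820507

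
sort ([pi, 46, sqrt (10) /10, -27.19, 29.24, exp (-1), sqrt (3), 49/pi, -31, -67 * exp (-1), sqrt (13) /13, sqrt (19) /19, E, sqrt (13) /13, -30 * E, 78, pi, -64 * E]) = [-64 * E, -30 * E, -31, -27.19, -67 * exp (-1), sqrt (19) /19, sqrt (13) /13, sqrt (13) /13, sqrt (10) /10, exp (-1), sqrt (3), E, pi, pi, 49/pi, 29.24, 46, 78]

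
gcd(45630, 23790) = 390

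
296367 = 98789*3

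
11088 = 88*126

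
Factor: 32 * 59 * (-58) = -1 * 2^6 * 29^1 * 59^1 = -109504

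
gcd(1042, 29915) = 1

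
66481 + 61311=127792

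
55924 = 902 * 62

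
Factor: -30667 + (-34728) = -1*5^1*11^1*29^1*41^1 = -65395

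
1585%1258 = 327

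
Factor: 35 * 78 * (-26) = -1 * 2^2 * 3^1 * 5^1 * 7^1 * 13^2 = -70980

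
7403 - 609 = 6794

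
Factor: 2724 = 2^2*3^1*227^1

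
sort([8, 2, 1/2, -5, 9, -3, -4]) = [-5, -4, -3, 1/2, 2, 8, 9]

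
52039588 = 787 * 66124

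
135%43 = 6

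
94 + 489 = 583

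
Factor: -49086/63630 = -1*3^3*5^(-1)*7^(-1) = -27/35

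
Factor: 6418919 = 13^1*41^1*12043^1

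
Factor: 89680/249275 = 2^4*5^(-1)*13^(-2)*19^1 = 304/845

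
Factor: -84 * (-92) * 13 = 2^4 * 3^1 * 7^1 * 13^1 * 23^1 = 100464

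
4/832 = 1/208 ≈ 0.00481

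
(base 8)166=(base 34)3g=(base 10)118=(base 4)1312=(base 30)3s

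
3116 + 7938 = 11054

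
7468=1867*4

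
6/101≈0.0594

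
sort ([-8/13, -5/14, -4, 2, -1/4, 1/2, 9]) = [-4, -8/13, -5/14, -1/4, 1/2, 2, 9]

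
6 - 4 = 2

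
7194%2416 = 2362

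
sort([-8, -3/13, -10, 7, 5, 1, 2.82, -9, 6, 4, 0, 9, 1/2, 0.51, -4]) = [-10, -9, -8, -4, -3/13, 0, 1/2, 0.51, 1, 2.82, 4, 5, 6, 7, 9]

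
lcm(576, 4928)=44352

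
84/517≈0.162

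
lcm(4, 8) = 8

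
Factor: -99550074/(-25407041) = 2^1 * 3^1 * 11^(-1) * 13^1 * 43^1 * 67^1 * 443^1 * 577^(-1) * 4003^(-1)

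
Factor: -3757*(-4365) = 3^2*5^1*13^1*17^2*97^1 = 16399305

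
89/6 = 14 + 5/6 ≈ 14.83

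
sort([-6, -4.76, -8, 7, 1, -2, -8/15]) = [-8, -6, -4.76, -2, -8/15, 1, 7]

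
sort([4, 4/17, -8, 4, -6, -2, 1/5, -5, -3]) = [-8, -6, -5, -3, -2, 1/5, 4/17, 4, 4]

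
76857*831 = 63868167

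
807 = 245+562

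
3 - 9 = -6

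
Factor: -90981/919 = -1*3^2*11^1 = -99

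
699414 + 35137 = 734551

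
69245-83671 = -14426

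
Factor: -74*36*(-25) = 2^3*3^2*5^2*37^1 = 66600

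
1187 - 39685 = -38498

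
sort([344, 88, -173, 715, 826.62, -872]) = [-872, -173, 88, 344, 715, 826.62]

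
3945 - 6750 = -2805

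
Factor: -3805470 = -1*2^1*3^2*5^1*42283^1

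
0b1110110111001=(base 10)7609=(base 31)7se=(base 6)55121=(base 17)195a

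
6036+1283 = 7319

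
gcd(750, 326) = 2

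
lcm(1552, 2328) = 4656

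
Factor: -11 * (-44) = 2^2 * 11^2 = 484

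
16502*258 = 4257516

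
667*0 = 0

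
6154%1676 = 1126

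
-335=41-376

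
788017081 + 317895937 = 1105913018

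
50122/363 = 138 + 28/363 ≈ 138.08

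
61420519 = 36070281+25350238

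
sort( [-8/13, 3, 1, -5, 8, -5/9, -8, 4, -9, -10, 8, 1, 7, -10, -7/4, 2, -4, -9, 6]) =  [-10, -10, -9, -9, -8, -5, -4, -7/4, -8/13, -5/9, 1, 1, 2, 3, 4, 6, 7, 8, 8]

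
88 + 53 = 141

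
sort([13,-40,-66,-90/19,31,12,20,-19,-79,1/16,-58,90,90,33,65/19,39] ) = [-79,-66,-58,-40,-19,-90/19,1/16,65/19,12,13,20,31,33,39,90,90] 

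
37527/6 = 6254 + 1/2 = 6254.50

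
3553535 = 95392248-91838713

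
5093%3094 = 1999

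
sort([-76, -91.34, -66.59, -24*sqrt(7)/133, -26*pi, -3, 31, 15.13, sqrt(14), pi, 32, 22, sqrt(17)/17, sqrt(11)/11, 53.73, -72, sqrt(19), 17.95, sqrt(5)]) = [-91.34, -26*pi, -76, -72, -66.59, -3, -24*sqrt(7)/133, sqrt(17)/17, sqrt(11)/11, sqrt(5), pi, sqrt(14), sqrt(19), 15.13, 17.95, 22, 31, 32, 53.73]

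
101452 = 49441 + 52011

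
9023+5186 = 14209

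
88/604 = 22/151≈0.146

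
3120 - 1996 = 1124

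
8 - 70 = -62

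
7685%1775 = 585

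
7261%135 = 106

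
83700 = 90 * 930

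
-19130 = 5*(-3826)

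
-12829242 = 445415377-458244619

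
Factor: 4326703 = 43^1*100621^1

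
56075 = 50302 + 5773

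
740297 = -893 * (-829)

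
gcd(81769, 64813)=1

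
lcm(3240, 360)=3240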